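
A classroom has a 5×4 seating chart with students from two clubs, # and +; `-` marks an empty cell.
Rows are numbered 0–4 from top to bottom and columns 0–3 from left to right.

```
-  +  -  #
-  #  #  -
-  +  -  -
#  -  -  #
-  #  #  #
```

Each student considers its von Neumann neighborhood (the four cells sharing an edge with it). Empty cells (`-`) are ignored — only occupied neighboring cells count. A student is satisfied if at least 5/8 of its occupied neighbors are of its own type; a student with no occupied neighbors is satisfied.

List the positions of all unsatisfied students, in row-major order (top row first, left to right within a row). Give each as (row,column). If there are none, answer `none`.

(0,1)+ 0/1 unhappy
(0,3)# 0/0 ok
(1,1)# 1/3 unhappy
(1,2)# 1/1 ok
(2,1)+ 0/1 unhappy
(3,0)# 0/0 ok
(3,3)# 1/1 ok
(4,1)# 1/1 ok
(4,2)# 2/2 ok
(4,3)# 2/2 ok

(0,1), (1,1), (2,1)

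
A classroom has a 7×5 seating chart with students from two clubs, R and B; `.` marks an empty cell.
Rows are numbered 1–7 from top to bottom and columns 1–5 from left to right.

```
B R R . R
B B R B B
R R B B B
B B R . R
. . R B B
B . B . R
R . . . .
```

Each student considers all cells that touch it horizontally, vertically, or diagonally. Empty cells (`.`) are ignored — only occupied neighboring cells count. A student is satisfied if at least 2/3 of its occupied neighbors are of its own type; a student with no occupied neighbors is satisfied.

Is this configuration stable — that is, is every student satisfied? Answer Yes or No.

(1,1)B 2/3 ✓
(1,2)R 2/5 ✗
(1,3)R 2/4 ✗
(1,5)R 0/2 ✗
(2,1)B 2/5 ✗
(2,2)B 3/8 ✗
(2,3)R 3/7 ✗
(2,4)B 4/7 ✗
(2,5)B 3/4 ✓
(3,1)R 1/5 ✗
(3,2)R 3/8 ✗
(3,3)B 4/7 ✗
(3,4)B 4/7 ✗
(3,5)B 3/4 ✓
(4,1)B 1/3 ✗
(4,2)B 2/6 ✗
(4,3)R 2/6 ✗
(4,5)R 0/4 ✗
(5,3)R 1/4 ✗
(5,4)B 2/6 ✗
(5,5)B 1/3 ✗
(6,1)B 0/1 ✗
(6,3)B 1/2 ✗
(6,5)R 0/2 ✗
(7,1)R 0/1 ✗
For instance (1,2) has only 2/5 same-type neighbors, below 2/3.

No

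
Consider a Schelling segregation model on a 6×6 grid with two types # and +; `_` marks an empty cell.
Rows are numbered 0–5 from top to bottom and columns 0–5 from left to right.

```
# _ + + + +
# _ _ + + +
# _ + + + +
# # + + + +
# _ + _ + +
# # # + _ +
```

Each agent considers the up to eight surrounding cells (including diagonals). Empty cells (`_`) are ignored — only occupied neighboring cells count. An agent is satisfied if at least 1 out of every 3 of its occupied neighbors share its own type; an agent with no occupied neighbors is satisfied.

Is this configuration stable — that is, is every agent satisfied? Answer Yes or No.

Yes

Row 0: (0,0)# 1/1 ✓ · (0,2)+ 2/2 ✓ · (0,3)+ 4/4 ✓ · (0,4)+ 5/5 ✓ · (0,5)+ 3/3 ✓
Row 1: (1,0)# 2/2 ✓ · (1,3)+ 7/7 ✓ · (1,4)+ 8/8 ✓ · (1,5)+ 5/5 ✓
Row 2: (2,0)# 3/3 ✓ · (2,2)+ 4/5 ✓ · (2,3)+ 7/7 ✓ · (2,4)+ 8/8 ✓ · (2,5)+ 5/5 ✓
Row 3: (3,0)# 3/3 ✓ · (3,1)# 3/6 ✓ · (3,2)+ 4/5 ✓ · (3,3)+ 7/7 ✓ · (3,4)+ 7/7 ✓ · (3,5)+ 5/5 ✓
Row 4: (4,0)# 4/4 ✓ · (4,2)+ 3/6 ✓ · (4,4)+ 6/6 ✓ · (4,5)+ 4/4 ✓
Row 5: (5,0)# 2/2 ✓ · (5,1)# 3/4 ✓ · (5,2)# 1/3 ✓ · (5,3)+ 2/3 ✓ · (5,5)+ 2/2 ✓
All meet the threshold, so the configuration is stable.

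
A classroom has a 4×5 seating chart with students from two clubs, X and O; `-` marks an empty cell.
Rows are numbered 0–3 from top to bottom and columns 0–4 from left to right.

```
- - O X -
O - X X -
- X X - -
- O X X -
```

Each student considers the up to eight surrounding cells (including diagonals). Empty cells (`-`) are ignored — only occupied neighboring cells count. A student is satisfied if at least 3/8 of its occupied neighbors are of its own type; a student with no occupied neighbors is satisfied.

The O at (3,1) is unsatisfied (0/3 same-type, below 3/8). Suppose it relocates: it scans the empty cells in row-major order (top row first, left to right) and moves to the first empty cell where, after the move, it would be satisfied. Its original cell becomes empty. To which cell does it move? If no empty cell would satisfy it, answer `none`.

(0,0)

Vacating (3,1). Empty cells in order:
  (0,0): 1/1 same-type → satisfied — stop here.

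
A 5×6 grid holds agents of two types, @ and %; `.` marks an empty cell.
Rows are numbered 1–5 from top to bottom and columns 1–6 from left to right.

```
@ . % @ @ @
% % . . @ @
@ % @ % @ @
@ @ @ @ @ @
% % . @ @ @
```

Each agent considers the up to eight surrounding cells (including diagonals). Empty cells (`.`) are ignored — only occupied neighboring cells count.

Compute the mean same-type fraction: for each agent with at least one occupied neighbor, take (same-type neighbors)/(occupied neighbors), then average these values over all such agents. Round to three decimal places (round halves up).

Row 1: (1,1)@ 0/2 · (1,3)% 1/2 · (1,4)@ 2/3 · (1,5)@ 4/4 · (1,6)@ 3/3
Row 2: (2,1)% 2/4 · (2,2)% 3/6 · (2,5)@ 6/7 · (2,6)@ 5/5
Row 3: (3,1)@ 2/5 · (3,2)% 2/7 · (3,3)@ 3/6 · (3,4)% 0/6 · (3,5)@ 6/7 · (3,6)@ 5/5
Row 4: (4,1)@ 2/5 · (4,2)@ 4/7 · (4,3)@ 4/7 · (4,4)@ 6/7 · (4,5)@ 7/8 · (4,6)@ 5/5
Row 5: (5,1)% 1/3 · (5,2)% 1/4 · (5,4)@ 4/4 · (5,5)@ 5/5 · (5,6)@ 3/3
Sum over 26 agents: 0/2 + 1/2 + 2/3 + 4/4 + 3/3 + 2/4 + 3/6 + 6/7 + 5/5 + 2/5 + 2/7 + 3/6 + 0/6 + 6/7 + 5/5 + 2/5 + 4/7 + 4/7 + 6/7 + 7/8 + 5/5 + 1/3 + 1/4 + 4/4 + 5/5 + 3/3 = 677/40; mean = 677/40 ÷ 26 = 677/1040 = 0.650961… → 0.651.

0.651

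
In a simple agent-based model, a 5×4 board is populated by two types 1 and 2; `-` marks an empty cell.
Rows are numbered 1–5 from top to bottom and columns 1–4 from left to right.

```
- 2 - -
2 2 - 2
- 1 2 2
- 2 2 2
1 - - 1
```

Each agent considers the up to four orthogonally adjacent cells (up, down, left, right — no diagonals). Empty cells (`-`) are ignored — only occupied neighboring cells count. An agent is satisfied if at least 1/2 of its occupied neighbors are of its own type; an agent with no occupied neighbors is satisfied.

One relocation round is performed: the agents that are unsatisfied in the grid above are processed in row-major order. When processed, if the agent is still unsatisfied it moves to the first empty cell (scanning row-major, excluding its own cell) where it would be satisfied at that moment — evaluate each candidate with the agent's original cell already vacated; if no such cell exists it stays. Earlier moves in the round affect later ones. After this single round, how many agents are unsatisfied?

Initially unsatisfied (in order): (3,2), (5,4).
  (3,2) → (4,1).
  (5,4) → (3,1).
Resulting grid:
- 2 - -
2 2 - 2
1 - 2 2
1 2 2 2
1 - - -
All satisfied now.

0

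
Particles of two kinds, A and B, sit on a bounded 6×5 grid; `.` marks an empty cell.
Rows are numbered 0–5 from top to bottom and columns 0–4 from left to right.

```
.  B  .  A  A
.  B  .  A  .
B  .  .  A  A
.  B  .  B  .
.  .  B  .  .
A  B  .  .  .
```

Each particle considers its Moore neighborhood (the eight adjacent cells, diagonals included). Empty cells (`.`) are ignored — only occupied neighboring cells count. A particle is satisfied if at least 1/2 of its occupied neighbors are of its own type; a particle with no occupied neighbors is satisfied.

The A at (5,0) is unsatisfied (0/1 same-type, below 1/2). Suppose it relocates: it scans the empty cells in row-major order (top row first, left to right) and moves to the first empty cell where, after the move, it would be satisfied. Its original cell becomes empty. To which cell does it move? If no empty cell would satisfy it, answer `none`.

Vacating (5,0). Empty cells in order:
  (0,0): 0/2 same-type → still unsatisfied.
  (0,2): 2/4 same-type → satisfied — stop here.

(0,2)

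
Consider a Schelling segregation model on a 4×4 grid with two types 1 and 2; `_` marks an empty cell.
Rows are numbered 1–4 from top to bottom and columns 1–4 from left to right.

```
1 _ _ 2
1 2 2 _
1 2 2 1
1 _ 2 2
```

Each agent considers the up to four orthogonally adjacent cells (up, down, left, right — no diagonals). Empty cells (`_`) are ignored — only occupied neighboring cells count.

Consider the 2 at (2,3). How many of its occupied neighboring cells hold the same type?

2

Occupied neighbors of (2,3): (3,3)=2, (2,2)=2.
Same type (2): 2 of 2.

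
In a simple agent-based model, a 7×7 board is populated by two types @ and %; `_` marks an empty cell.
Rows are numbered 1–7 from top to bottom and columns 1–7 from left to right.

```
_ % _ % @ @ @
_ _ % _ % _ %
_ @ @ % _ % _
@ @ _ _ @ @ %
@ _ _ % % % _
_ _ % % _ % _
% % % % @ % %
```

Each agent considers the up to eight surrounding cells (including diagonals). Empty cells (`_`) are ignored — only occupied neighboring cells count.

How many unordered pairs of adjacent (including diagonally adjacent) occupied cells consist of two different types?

Scan each occupied cell's neighbors to the right and below (and the two forward diagonals) so each pair is counted once.
Row 1: %(1,2)–%(2,3)= %(1,4)–@(1,5)≠ %(1,4)–%(2,5)= %(1,4)–%(2,3)= @(1,5)–@(1,6)= @(1,5)–%(2,5)≠ @(1,6)–@(1,7)= @(1,6)–%(2,7)≠ @(1,6)–%(2,5)≠ @(1,7)–%(2,7)≠  → 5/10 unlike.
Row 2: %(2,3)–@(3,3)≠ %(2,3)–%(3,4)= %(2,3)–@(3,2)≠ %(2,5)–%(3,6)= %(2,5)–%(3,4)= %(2,7)–%(3,6)=  → 2/6 unlike.
Row 3: @(3,2)–@(3,3)= @(3,2)–@(4,2)= @(3,2)–@(4,1)= @(3,3)–%(3,4)≠ @(3,3)–@(4,2)= %(3,4)–@(4,5)≠ %(3,6)–@(4,6)≠ %(3,6)–%(4,7)= %(3,6)–@(4,5)≠  → 4/9 unlike.
Row 4: @(4,1)–@(4,2)= @(4,1)–@(5,1)= @(4,2)–@(5,1)= @(4,5)–@(4,6)= @(4,5)–%(5,5)≠ @(4,5)–%(5,6)≠ @(4,5)–%(5,4)≠ @(4,6)–%(4,7)≠ @(4,6)–%(5,6)≠ @(4,6)–%(5,5)≠ %(4,7)–%(5,6)=  → 6/11 unlike.
Row 5: %(5,4)–%(5,5)= %(5,4)–%(6,4)= %(5,4)–%(6,3)= %(5,5)–%(5,6)= %(5,5)–%(6,6)= %(5,5)–%(6,4)= %(5,6)–%(6,6)=  → 0/7 unlike.
Row 6: %(6,3)–%(6,4)= %(6,3)–%(7,3)= %(6,3)–%(7,4)= %(6,3)–%(7,2)= %(6,4)–%(7,4)= %(6,4)–@(7,5)≠ %(6,4)–%(7,3)= %(6,6)–%(7,6)= %(6,6)–%(7,7)= %(6,6)–@(7,5)≠  → 2/10 unlike.
Row 7: %(7,1)–%(7,2)= %(7,2)–%(7,3)= %(7,3)–%(7,4)= %(7,4)–@(7,5)≠ @(7,5)–%(7,6)≠ %(7,6)–%(7,7)=  → 2/6 unlike.
Total adjacent occupied pairs: 59; unlike-type pairs: 21.

21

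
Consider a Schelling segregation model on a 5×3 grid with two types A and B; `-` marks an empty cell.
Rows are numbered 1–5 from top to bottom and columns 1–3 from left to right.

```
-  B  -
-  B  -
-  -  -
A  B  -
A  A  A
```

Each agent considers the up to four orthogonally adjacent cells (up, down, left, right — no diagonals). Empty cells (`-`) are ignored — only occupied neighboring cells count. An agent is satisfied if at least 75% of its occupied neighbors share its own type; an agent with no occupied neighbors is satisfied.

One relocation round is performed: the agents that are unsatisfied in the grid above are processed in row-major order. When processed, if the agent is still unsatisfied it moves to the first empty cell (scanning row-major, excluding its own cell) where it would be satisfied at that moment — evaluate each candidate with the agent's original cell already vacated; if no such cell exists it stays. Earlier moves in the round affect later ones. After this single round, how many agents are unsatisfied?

0

Initially unsatisfied (in order): (4,1), (4,2), (5,2).
  (4,1) → (3,1).
  (4,2) → (1,1).
  (5,2): now satisfied by earlier moves; stays.
Resulting grid:
B B -
- B -
A - -
- - -
A A A
All satisfied now.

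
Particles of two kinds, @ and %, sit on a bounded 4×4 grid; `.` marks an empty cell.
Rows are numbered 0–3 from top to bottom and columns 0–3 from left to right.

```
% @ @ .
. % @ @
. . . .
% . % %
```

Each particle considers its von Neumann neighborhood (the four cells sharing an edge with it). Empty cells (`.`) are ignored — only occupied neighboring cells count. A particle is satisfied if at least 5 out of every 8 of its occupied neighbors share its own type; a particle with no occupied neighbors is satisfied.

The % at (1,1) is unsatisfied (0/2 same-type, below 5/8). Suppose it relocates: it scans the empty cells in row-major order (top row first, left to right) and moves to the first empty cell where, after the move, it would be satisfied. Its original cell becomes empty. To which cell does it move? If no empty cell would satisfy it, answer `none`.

Vacating (1,1). Empty cells in order:
  (0,3): 0/2 same-type → still unsatisfied.
  (1,0): 1/1 same-type → satisfied — stop here.

(1,0)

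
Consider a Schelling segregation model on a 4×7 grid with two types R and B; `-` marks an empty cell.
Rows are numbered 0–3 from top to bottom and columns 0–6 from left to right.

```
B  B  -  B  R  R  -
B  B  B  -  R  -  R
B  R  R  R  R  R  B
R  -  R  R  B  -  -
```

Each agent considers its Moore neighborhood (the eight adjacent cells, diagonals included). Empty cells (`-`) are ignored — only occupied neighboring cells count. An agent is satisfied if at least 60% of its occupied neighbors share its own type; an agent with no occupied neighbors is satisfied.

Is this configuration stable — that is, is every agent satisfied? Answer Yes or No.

Row 0: (0,0)B 3/3 ✓ · (0,1)B 4/4 ✓ · (0,3)B 1/3 ✗ · (0,4)R 2/3 ✓ · (0,5)R 3/3 ✓
Row 1: (1,0)B 4/5 ✓ · (1,1)B 5/7 ✓ · (1,2)B 3/6 ✗ · (1,4)R 5/6 ✓ · (1,6)R 2/3 ✓
Row 2: (2,0)B 2/4 ✗ · (2,1)R 3/7 ✗ · (2,2)R 4/6 ✓ · (2,3)R 5/7 ✓ · (2,4)R 4/5 ✓ · (2,5)R 3/5 ✓ · (2,6)B 0/2 ✗
Row 3: (3,0)R 1/2 ✗ · (3,2)R 4/4 ✓ · (3,3)R 4/5 ✓ · (3,4)B 0/4 ✗
For instance (0,3) has only 1/3 same-type neighbors, below 3/5.

No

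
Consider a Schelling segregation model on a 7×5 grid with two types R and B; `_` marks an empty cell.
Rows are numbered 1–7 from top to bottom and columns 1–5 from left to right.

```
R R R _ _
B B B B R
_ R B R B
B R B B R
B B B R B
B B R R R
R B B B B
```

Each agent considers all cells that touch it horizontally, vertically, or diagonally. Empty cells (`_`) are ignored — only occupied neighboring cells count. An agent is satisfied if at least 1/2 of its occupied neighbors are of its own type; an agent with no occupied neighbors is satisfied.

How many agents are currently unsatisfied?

19

(1,1)R 1/3 unhappy
(1,2)R 2/5 unhappy
(1,3)R 1/4 unhappy
(2,1)B 1/4 unhappy
(2,2)B 3/7 unhappy
(2,3)B 3/7 unhappy
(2,4)B 3/6 ok
(2,5)R 1/3 unhappy
(3,2)R 1/7 unhappy
(3,3)B 5/8 ok
(3,4)R 2/8 unhappy
(3,5)B 2/5 unhappy
(4,1)B 2/4 ok
(4,2)R 1/7 unhappy
(4,3)B 4/8 ok
(4,4)B 5/8 ok
(4,5)R 2/5 unhappy
(5,1)B 4/5 ok
(5,2)B 6/8 ok
(5,3)B 4/8 ok
(5,4)R 4/8 ok
(5,5)B 1/5 unhappy
(6,1)B 4/5 ok
(6,2)B 6/8 ok
(6,3)R 2/8 unhappy
(6,4)R 3/8 unhappy
(6,5)R 2/5 unhappy
(7,1)R 0/3 unhappy
(7,2)B 3/5 ok
(7,3)B 3/5 ok
(7,4)B 2/5 unhappy
(7,5)B 1/3 unhappy
Unsatisfied: (1,1), (1,2), (1,3), (2,1), (2,2), (2,3), (2,5), (3,2), (3,4), (3,5), (4,2), (4,5), (5,5), (6,3), (6,4), (6,5), (7,1), (7,4), (7,5) — 19 in total.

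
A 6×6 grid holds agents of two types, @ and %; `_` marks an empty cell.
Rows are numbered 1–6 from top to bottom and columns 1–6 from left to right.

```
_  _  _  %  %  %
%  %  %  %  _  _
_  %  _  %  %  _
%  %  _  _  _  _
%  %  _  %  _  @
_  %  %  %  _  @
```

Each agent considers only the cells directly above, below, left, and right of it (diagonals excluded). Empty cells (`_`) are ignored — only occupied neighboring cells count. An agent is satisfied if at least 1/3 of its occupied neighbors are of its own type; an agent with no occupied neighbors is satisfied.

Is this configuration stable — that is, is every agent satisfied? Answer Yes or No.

Row 1: (1,4)% 2/2 ✓ · (1,5)% 2/2 ✓ · (1,6)% 1/1 ✓
Row 2: (2,1)% 1/1 ✓ · (2,2)% 3/3 ✓ · (2,3)% 2/2 ✓ · (2,4)% 3/3 ✓
Row 3: (3,2)% 2/2 ✓ · (3,4)% 2/2 ✓ · (3,5)% 1/1 ✓
Row 4: (4,1)% 2/2 ✓ · (4,2)% 3/3 ✓
Row 5: (5,1)% 2/2 ✓ · (5,2)% 3/3 ✓ · (5,4)% 1/1 ✓ · (5,6)@ 1/1 ✓
Row 6: (6,2)% 2/2 ✓ · (6,3)% 2/2 ✓ · (6,4)% 2/2 ✓ · (6,6)@ 1/1 ✓
All meet the threshold, so the configuration is stable.

Yes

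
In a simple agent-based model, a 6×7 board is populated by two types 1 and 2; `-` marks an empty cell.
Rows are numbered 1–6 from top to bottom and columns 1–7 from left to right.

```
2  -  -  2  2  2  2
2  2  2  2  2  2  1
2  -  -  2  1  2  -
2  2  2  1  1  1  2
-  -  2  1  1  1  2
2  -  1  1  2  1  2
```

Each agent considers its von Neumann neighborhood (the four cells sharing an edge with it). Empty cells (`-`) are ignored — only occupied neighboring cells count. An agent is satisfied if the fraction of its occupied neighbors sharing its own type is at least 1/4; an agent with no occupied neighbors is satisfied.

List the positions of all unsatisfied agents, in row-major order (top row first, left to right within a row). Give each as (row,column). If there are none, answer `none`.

(2,7), (6,5)

(1,1)2 1/1 satisfied
(1,4)2 2/2 satisfied
(1,5)2 3/3 satisfied
(1,6)2 3/3 satisfied
(1,7)2 1/2 satisfied
(2,1)2 3/3 satisfied
(2,2)2 2/2 satisfied
(2,3)2 2/2 satisfied
(2,4)2 4/4 satisfied
(2,5)2 3/4 satisfied
(2,6)2 3/4 satisfied
(2,7)1 0/2 not
(3,1)2 2/2 satisfied
(3,4)2 1/3 satisfied
(3,5)1 1/4 satisfied
(3,6)2 1/3 satisfied
(4,1)2 2/2 satisfied
(4,2)2 2/2 satisfied
(4,3)2 2/3 satisfied
(4,4)1 2/4 satisfied
(4,5)1 4/4 satisfied
(4,6)1 2/4 satisfied
(4,7)2 1/2 satisfied
(5,3)2 1/3 satisfied
(5,4)1 3/4 satisfied
(5,5)1 3/4 satisfied
(5,6)1 3/4 satisfied
(5,7)2 2/3 satisfied
(6,1)2 0/0 satisfied
(6,3)1 1/2 satisfied
(6,4)1 2/3 satisfied
(6,5)2 0/3 not
(6,6)1 1/3 satisfied
(6,7)2 1/2 satisfied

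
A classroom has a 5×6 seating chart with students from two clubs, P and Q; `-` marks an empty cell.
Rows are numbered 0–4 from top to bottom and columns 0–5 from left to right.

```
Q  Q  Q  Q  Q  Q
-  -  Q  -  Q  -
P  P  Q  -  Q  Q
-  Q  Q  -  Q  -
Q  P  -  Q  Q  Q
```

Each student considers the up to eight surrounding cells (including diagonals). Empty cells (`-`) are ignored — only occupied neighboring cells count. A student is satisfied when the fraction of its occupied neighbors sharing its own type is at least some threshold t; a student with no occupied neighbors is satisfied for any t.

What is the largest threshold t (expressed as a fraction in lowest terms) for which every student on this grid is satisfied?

0/1

Row 0: (0,0)Q 1/1 · (0,1)Q 3/3 · (0,2)Q 3/3 · (0,3)Q 4/4 · (0,4)Q 3/3 · (0,5)Q 2/2
Row 1: (1,2)Q 4/5 · (1,4)Q 5/5
Row 2: (2,0)P 1/2 · (2,1)P 1/5 · (2,2)Q 3/4 · (2,4)Q 3/3 · (2,5)Q 3/3
Row 3: (3,1)Q 3/6 · (3,2)Q 3/5 · (3,4)Q 5/5
Row 4: (4,0)Q 1/2 · (4,1)P 0/3 · (4,3)Q 3/3 · (4,4)Q 3/3 · (4,5)Q 2/2
The smallest same-type fraction is 0/3 at (4,1), which reduces to 0/1. Any threshold above that leaves this student unsatisfied.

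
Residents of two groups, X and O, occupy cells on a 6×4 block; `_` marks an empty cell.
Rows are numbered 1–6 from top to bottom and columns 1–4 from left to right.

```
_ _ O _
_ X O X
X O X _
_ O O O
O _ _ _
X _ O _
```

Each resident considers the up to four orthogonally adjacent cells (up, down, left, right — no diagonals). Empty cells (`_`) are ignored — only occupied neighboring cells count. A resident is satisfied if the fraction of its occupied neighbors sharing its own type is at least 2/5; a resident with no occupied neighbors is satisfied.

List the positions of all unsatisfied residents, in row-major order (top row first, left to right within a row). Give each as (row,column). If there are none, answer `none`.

(2,2), (2,3), (2,4), (3,1), (3,2), (3,3), (5,1), (6,1)

(1,3)O 1/1 ✓
(2,2)X 0/2 ✗
(2,3)O 1/4 ✗
(2,4)X 0/1 ✗
(3,1)X 0/1 ✗
(3,2)O 1/4 ✗
(3,3)X 0/3 ✗
(4,2)O 2/2 ✓
(4,3)O 2/3 ✓
(4,4)O 1/1 ✓
(5,1)O 0/1 ✗
(6,1)X 0/1 ✗
(6,3)O 0/0 ✓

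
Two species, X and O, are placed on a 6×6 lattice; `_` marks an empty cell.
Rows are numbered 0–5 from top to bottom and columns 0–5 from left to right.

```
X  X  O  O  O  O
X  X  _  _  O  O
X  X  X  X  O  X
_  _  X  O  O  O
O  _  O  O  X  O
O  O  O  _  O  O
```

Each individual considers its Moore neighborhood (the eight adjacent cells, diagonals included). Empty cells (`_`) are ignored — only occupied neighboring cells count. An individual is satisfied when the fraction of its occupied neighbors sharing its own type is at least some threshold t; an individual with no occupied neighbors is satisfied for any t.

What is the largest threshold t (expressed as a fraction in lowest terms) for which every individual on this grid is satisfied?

0/1

(0,0)X 3/3
(0,1)X 3/4
(0,2)O 1/3
(0,3)O 3/3
(0,4)O 4/4
(0,5)O 3/3
(1,0)X 5/5
(1,1)X 6/7
(1,4)O 5/7
(1,5)O 4/5
(2,0)X 3/3
(2,1)X 5/5
(2,2)X 4/5
(2,3)X 2/6
(2,4)O 5/7
(2,5)X 0/5
(3,2)X 3/6
(3,3)O 4/8
(3,4)O 5/8
(3,5)O 3/5
(4,0)O 2/2
(4,2)O 4/5
(4,3)O 5/7
(4,4)X 0/7
(4,5)O 4/5
(5,0)O 2/2
(5,1)O 4/4
(5,2)O 3/3
(5,4)O 3/4
(5,5)O 2/3
The smallest same-type fraction is 0/5 at (2,5), which reduces to 0/1. Any threshold above that leaves this individual unsatisfied.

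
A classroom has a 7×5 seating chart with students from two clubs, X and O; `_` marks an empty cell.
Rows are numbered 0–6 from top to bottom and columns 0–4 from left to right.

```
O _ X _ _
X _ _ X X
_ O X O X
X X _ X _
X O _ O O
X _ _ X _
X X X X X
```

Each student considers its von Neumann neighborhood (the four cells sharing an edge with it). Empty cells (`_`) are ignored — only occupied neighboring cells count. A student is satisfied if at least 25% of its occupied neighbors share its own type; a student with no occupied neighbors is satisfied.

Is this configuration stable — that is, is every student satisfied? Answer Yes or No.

(0,0)O 0/1 unhappy
(0,2)X 0/0 ok
(1,0)X 0/1 unhappy
(1,3)X 1/2 ok
(1,4)X 2/2 ok
(2,1)O 0/2 unhappy
(2,2)X 0/2 unhappy
(2,3)O 0/4 unhappy
(2,4)X 1/2 ok
(3,0)X 2/2 ok
(3,1)X 1/3 ok
(3,3)X 0/2 unhappy
(4,0)X 2/3 ok
(4,1)O 0/2 unhappy
(4,3)O 1/3 ok
(4,4)O 1/1 ok
(5,0)X 2/2 ok
(5,3)X 1/2 ok
(6,0)X 2/2 ok
(6,1)X 2/2 ok
(6,2)X 2/2 ok
(6,3)X 3/3 ok
(6,4)X 1/1 ok
For instance (0,0) has only 0/1 same-type neighbors, below 1/4.

No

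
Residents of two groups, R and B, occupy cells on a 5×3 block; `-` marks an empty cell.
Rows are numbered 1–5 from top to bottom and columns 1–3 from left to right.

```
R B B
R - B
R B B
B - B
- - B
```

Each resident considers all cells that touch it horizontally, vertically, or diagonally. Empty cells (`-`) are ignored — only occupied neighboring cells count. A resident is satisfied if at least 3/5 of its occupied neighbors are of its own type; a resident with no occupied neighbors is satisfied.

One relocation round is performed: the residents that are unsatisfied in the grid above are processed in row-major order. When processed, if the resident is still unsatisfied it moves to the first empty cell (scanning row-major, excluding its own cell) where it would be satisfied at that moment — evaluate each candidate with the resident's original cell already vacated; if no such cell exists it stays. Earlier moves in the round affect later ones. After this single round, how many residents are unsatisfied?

1

Initially unsatisfied (in order): (1,1), (1,2), (2,1), (3,1), (4,1).
  (1,1): no empty cell satisfies it; stays.
  (1,2) → (4,2).
  (2,1): now satisfied by earlier moves; stays.
  (3,1): no empty cell satisfies it; stays.
  (4,1): now satisfied by earlier moves; stays.
Resulting grid:
R - B
R - B
R B B
B B B
- - B
Unsatisfied now: (3,1).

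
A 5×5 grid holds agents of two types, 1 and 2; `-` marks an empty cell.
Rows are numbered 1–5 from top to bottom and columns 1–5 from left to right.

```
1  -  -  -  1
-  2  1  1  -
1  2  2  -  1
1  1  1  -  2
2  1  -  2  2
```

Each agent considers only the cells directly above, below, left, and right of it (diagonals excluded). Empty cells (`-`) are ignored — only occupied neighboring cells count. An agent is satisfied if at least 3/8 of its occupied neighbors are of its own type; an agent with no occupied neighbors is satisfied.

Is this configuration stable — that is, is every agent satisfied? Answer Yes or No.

Row 1: (1,1)1 0/0 satisfied · (1,5)1 0/0 satisfied
Row 2: (2,2)2 1/2 satisfied · (2,3)1 1/3 not · (2,4)1 1/1 satisfied
Row 3: (3,1)1 1/2 satisfied · (3,2)2 2/4 satisfied · (3,3)2 1/3 not · (3,5)1 0/1 not
Row 4: (4,1)1 2/3 satisfied · (4,2)1 3/4 satisfied · (4,3)1 1/2 satisfied · (4,5)2 1/2 satisfied
Row 5: (5,1)2 0/2 not · (5,2)1 1/2 satisfied · (5,4)2 1/1 satisfied · (5,5)2 2/2 satisfied
For instance (2,3) has only 1/3 same-type neighbors, below 3/8.

No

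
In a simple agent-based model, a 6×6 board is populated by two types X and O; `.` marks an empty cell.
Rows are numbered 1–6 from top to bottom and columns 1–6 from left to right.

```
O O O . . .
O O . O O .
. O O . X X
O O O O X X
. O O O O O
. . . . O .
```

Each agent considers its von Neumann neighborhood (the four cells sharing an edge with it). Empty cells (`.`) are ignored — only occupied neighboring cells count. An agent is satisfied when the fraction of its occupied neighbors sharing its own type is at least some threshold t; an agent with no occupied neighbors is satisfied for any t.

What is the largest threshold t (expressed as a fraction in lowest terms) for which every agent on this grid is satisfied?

Row 1: (1,1)O 2/2 · (1,2)O 3/3 · (1,3)O 1/1
Row 2: (2,1)O 2/2 · (2,2)O 3/3 · (2,4)O 1/1 · (2,5)O 1/2
Row 3: (3,2)O 3/3 · (3,3)O 2/2 · (3,5)X 2/3 · (3,6)X 2/2
Row 4: (4,1)O 1/1 · (4,2)O 4/4 · (4,3)O 4/4 · (4,4)O 2/3 · (4,5)X 2/4 · (4,6)X 2/3
Row 5: (5,2)O 2/2 · (5,3)O 3/3 · (5,4)O 3/3 · (5,5)O 3/4 · (5,6)O 1/2
Row 6: (6,5)O 1/1
The smallest same-type fraction is 1/2 at (2,5), which reduces to 1/2. Any threshold above that leaves this agent unsatisfied.

1/2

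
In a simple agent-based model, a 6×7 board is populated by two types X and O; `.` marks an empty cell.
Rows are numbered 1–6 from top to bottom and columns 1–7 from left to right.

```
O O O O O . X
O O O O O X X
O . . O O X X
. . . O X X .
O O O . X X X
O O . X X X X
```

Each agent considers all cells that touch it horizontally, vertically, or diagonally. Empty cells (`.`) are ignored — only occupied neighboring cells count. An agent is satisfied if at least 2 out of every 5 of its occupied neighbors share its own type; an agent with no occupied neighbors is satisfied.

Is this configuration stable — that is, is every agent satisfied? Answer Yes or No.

Yes

Row 1: (1,1)O 3/3 ok · (1,2)O 5/5 ok · (1,3)O 5/5 ok · (1,4)O 5/5 ok · (1,5)O 3/4 ok · (1,7)X 2/2 ok
Row 2: (2,1)O 4/4 ok · (2,2)O 6/6 ok · (2,3)O 6/6 ok · (2,4)O 7/7 ok · (2,5)O 5/7 ok · (2,6)X 4/7 ok · (2,7)X 4/4 ok
Row 3: (3,1)O 2/2 ok · (3,4)O 5/6 ok · (3,5)O 4/8 ok · (3,6)X 5/7 ok · (3,7)X 4/4 ok
Row 4: (4,4)O 3/5 ok · (4,5)X 4/7 ok · (4,6)X 6/7 ok
Row 5: (5,1)O 3/3 ok · (5,2)O 4/4 ok · (5,3)O 3/4 ok · (5,5)X 6/7 ok · (5,6)X 7/7 ok · (5,7)X 4/4 ok
Row 6: (6,1)O 3/3 ok · (6,2)O 4/4 ok · (6,4)X 2/3 ok · (6,5)X 4/4 ok · (6,6)X 5/5 ok · (6,7)X 3/3 ok
All meet the threshold, so the configuration is stable.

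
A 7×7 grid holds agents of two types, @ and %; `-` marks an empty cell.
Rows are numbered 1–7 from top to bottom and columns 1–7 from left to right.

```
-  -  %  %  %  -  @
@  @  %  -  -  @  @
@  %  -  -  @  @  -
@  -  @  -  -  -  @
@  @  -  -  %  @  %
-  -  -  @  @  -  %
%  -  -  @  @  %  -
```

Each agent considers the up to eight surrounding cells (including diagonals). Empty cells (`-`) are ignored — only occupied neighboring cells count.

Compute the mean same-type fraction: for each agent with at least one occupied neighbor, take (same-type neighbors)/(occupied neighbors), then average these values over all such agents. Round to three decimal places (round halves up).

0.686

(1,3)% 2/3
(1,4)% 3/3
(1,5)% 1/2
(1,7)@ 2/2
(2,1)@ 2/3
(2,2)@ 2/5
(2,3)% 3/4
(2,6)@ 4/5
(2,7)@ 3/3
(3,1)@ 3/4
(3,2)% 1/6
(3,5)@ 2/2
(3,6)@ 4/4
(4,1)@ 3/4
(4,3)@ 1/2
(4,7)@ 2/3
(5,1)@ 2/2
(5,2)@ 3/3
(5,5)% 0/3
(5,6)@ 2/5
(5,7)% 1/3
(6,4)@ 3/4
(6,5)@ 4/6
(6,7)% 2/3
(7,1)% — no occupied neighbors
(7,4)@ 3/3
(7,5)@ 3/4
(7,6)% 1/3
Sum over 27 agents: 2/3 + 3/3 + 1/2 + 2/2 + 2/3 + 2/5 + 3/4 + 4/5 + 3/3 + 3/4 + 1/6 + 2/2 + 4/4 + 3/4 + 1/2 + 2/3 + 2/2 + 3/3 + 0/3 + 2/5 + 1/3 + 3/4 + 4/6 + 2/3 + 3/3 + 3/4 + 1/3 = 1111/60; mean = 1111/60 ÷ 27 = 1111/1620 = 0.685802… → 0.686.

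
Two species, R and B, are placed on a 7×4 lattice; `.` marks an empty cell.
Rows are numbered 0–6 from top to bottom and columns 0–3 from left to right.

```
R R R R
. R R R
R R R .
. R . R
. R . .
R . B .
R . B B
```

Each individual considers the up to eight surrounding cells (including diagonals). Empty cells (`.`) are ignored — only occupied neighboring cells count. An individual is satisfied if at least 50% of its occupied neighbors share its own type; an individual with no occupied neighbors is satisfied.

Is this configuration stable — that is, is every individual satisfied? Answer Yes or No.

Row 0: (0,0)R 2/2 ✓ · (0,1)R 4/4 ✓ · (0,2)R 5/5 ✓ · (0,3)R 3/3 ✓
Row 1: (1,1)R 7/7 ✓ · (1,2)R 7/7 ✓ · (1,3)R 4/4 ✓
Row 2: (2,0)R 3/3 ✓ · (2,1)R 5/5 ✓ · (2,2)R 6/6 ✓
Row 3: (3,1)R 4/4 ✓ · (3,3)R 1/1 ✓
Row 4: (4,1)R 2/3 ✓
Row 5: (5,0)R 2/2 ✓ · (5,2)B 2/3 ✓
Row 6: (6,0)R 1/1 ✓ · (6,2)B 2/2 ✓ · (6,3)B 2/2 ✓
All meet the threshold, so the configuration is stable.

Yes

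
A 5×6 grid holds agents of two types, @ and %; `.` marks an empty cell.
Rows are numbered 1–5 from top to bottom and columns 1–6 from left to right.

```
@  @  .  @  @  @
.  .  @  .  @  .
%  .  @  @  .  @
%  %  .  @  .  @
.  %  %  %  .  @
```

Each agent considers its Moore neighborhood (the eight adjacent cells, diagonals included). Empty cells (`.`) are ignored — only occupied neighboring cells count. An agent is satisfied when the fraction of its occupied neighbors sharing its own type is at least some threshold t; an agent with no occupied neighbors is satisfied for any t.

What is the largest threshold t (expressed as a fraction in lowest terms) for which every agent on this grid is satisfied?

Row 1: (1,1)@ 1/1 · (1,2)@ 2/2 · (1,4)@ 3/3 · (1,5)@ 3/3 · (1,6)@ 2/2
Row 2: (2,3)@ 4/4 · (2,5)@ 5/5
Row 3: (3,1)% 2/2 · (3,3)@ 3/4 · (3,4)@ 4/4 · (3,6)@ 2/2
Row 4: (4,1)% 3/3 · (4,2)% 4/5 · (4,4)@ 2/4 · (4,6)@ 2/2
Row 5: (5,2)% 3/3 · (5,3)% 3/4 · (5,4)% 1/2 · (5,6)@ 1/1
The smallest same-type fraction is 2/4 at (4,4), which reduces to 1/2. Any threshold above that leaves this agent unsatisfied.

1/2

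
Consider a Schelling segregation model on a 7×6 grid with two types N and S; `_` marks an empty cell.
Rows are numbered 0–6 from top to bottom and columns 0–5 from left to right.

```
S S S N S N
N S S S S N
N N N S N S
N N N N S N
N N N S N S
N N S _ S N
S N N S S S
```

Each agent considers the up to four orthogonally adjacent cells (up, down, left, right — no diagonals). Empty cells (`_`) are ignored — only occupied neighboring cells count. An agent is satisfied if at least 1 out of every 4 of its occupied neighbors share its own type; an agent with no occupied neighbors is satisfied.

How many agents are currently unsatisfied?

(0,0)S 1/2 satisfied
(0,1)S 3/3 satisfied
(0,2)S 2/3 satisfied
(0,3)N 0/3 not
(0,4)S 1/3 satisfied
(0,5)N 1/2 satisfied
(1,0)N 1/3 satisfied
(1,1)S 2/4 satisfied
(1,2)S 3/4 satisfied
(1,3)S 3/4 satisfied
(1,4)S 2/4 satisfied
(1,5)N 1/3 satisfied
(2,0)N 3/3 satisfied
(2,1)N 3/4 satisfied
(2,2)N 2/4 satisfied
(2,3)S 1/4 satisfied
(2,4)N 0/4 not
(2,5)S 0/3 not
(3,0)N 3/3 satisfied
(3,1)N 4/4 satisfied
(3,2)N 4/4 satisfied
(3,3)N 1/4 satisfied
(3,4)S 0/4 not
(3,5)N 0/3 not
(4,0)N 3/3 satisfied
(4,1)N 4/4 satisfied
(4,2)N 2/4 satisfied
(4,3)S 0/3 not
(4,4)N 0/4 not
(4,5)S 0/3 not
(5,0)N 2/3 satisfied
(5,1)N 3/4 satisfied
(5,2)S 0/3 not
(5,4)S 1/3 satisfied
(5,5)N 0/3 not
(6,0)S 0/2 not
(6,1)N 2/3 satisfied
(6,2)N 1/3 satisfied
(6,3)S 1/2 satisfied
(6,4)S 3/3 satisfied
(6,5)S 1/2 satisfied
Unsatisfied: (0,3), (2,4), (2,5), (3,4), (3,5), (4,3), (4,4), (4,5), (5,2), (5,5), (6,0) — 11 in total.

11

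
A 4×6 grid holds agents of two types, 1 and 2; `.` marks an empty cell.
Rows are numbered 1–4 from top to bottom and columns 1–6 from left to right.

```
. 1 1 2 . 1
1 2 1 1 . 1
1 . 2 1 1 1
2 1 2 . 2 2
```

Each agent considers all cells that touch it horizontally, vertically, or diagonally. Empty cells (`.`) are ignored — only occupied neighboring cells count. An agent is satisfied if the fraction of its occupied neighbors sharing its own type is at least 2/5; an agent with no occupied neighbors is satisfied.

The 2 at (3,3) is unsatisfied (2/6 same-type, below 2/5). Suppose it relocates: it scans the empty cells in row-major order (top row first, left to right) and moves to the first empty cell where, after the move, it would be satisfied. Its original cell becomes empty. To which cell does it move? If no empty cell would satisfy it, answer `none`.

(3,2)

Vacating (3,3). Empty cells in order:
  (1,1): 1/3 same-type → still unsatisfied.
  (1,5): 1/4 same-type → still unsatisfied.
  (2,5): 1/7 same-type → still unsatisfied.
  (3,2): 3/7 same-type → satisfied — stop here.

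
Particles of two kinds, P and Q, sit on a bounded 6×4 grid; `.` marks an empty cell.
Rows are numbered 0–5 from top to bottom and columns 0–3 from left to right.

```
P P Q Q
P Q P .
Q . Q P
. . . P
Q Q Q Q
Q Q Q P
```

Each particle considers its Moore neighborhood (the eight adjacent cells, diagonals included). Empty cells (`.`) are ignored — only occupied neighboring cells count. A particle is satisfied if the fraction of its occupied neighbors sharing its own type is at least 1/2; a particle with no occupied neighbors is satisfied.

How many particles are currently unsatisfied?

5

(0,0)P 2/3 ✓
(0,1)P 3/5 ✓
(0,2)Q 2/4 ✓
(0,3)Q 1/2 ✓
(1,0)P 2/4 ✓
(1,1)Q 3/7 ✗
(1,2)P 2/6 ✗
(2,0)Q 1/2 ✓
(2,2)Q 1/4 ✗
(2,3)P 2/3 ✓
(3,3)P 1/4 ✗
(4,0)Q 3/3 ✓
(4,1)Q 5/5 ✓
(4,2)Q 4/6 ✓
(4,3)Q 2/4 ✓
(5,0)Q 3/3 ✓
(5,1)Q 5/5 ✓
(5,2)Q 4/5 ✓
(5,3)P 0/3 ✗
Unsatisfied: (1,1), (1,2), (2,2), (3,3), (5,3) — 5 in total.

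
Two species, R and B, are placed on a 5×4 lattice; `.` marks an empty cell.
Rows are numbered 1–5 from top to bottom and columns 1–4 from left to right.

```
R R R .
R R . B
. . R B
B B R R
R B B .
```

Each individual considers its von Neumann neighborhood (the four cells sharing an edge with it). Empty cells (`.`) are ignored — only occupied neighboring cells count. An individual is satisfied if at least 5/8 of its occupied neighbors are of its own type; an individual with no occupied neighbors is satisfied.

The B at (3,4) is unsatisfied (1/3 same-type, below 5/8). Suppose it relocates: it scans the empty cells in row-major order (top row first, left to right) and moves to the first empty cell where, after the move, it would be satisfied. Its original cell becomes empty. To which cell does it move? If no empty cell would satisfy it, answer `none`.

none

Vacating (3,4). Empty cells in order:
  (1,4): 1/2 same-type → still unsatisfied.
  (2,3): 1/4 same-type → still unsatisfied.
  (3,1): 1/2 same-type → still unsatisfied.
  (3,2): 1/3 same-type → still unsatisfied.
  (5,4): 1/2 same-type → still unsatisfied.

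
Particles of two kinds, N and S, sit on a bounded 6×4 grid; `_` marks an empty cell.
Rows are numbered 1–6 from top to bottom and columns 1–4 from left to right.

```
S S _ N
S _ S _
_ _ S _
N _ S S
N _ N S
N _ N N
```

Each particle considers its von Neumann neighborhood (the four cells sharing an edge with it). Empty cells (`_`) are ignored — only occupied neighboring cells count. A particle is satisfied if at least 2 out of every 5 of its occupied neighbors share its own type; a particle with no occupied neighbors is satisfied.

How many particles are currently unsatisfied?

Row 1: (1,1)S 2/2 satisfied · (1,2)S 1/1 satisfied · (1,4)N 0/0 satisfied
Row 2: (2,1)S 1/1 satisfied · (2,3)S 1/1 satisfied
Row 3: (3,3)S 2/2 satisfied
Row 4: (4,1)N 1/1 satisfied · (4,3)S 2/3 satisfied · (4,4)S 2/2 satisfied
Row 5: (5,1)N 2/2 satisfied · (5,3)N 1/3 not · (5,4)S 1/3 not
Row 6: (6,1)N 1/1 satisfied · (6,3)N 2/2 satisfied · (6,4)N 1/2 satisfied
Unsatisfied: (5,3), (5,4) — 2 in total.

2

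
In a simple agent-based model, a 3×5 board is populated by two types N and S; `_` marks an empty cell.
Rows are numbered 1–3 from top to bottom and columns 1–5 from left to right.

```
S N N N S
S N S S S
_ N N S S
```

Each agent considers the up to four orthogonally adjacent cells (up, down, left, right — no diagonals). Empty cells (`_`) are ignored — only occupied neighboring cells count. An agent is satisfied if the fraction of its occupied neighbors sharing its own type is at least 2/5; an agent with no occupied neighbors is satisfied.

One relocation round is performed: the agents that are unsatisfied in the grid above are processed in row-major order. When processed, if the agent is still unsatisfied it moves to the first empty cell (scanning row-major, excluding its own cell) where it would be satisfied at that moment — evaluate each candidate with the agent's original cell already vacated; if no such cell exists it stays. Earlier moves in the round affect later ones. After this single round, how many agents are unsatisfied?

1

Initially unsatisfied (in order): (1,4), (2,3), (3,3).
  (1,4) → (3,1).
  (2,3) → (1,4).
  (3,3): now satisfied by earlier moves; stays.
Resulting grid:
S N N S S
S N _ S S
N N N S S
Unsatisfied now: (2,1).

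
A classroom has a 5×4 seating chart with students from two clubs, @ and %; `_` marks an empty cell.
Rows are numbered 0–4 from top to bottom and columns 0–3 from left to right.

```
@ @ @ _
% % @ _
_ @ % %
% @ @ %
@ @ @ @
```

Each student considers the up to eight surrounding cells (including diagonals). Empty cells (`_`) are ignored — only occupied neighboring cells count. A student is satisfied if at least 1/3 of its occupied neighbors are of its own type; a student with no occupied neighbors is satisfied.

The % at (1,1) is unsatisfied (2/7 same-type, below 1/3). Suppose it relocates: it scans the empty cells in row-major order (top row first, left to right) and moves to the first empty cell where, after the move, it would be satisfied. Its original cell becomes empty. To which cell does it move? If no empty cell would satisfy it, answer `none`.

Vacating (1,1). Empty cells in order:
  (0,3): 0/2 same-type → still unsatisfied.
  (1,3): 2/4 same-type → satisfied — stop here.

(1,3)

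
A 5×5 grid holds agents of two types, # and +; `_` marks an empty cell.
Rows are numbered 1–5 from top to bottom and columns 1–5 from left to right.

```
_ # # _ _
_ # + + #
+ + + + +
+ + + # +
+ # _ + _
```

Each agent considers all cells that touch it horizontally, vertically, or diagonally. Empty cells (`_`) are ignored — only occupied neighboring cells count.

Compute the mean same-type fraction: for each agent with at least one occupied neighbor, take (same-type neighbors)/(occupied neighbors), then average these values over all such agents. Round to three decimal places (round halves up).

(1,2)# 2/3
(1,3)# 2/4
(2,2)# 2/6
(2,3)+ 4/7
(2,4)+ 4/6
(2,5)# 0/3
(3,1)+ 3/4
(3,2)+ 6/7
(3,3)+ 6/8
(3,4)+ 6/8
(3,5)+ 3/5
(4,1)+ 4/5
(4,2)+ 6/7
(4,3)+ 5/7
(4,4)# 0/6
(4,5)+ 3/4
(5,1)+ 2/3
(5,2)# 0/4
(5,4)+ 2/3
Sum over 19 agents: 2/3 + 2/4 + 2/6 + 4/7 + 4/6 + 0/3 + 3/4 + 6/7 + 6/8 + 6/8 + 3/5 + 4/5 + 6/7 + 5/7 + 0/6 + 3/4 + 2/3 + 0/4 + 2/3 = 109/10; mean = 109/10 ÷ 19 = 109/190 = 0.573684… → 0.574.

0.574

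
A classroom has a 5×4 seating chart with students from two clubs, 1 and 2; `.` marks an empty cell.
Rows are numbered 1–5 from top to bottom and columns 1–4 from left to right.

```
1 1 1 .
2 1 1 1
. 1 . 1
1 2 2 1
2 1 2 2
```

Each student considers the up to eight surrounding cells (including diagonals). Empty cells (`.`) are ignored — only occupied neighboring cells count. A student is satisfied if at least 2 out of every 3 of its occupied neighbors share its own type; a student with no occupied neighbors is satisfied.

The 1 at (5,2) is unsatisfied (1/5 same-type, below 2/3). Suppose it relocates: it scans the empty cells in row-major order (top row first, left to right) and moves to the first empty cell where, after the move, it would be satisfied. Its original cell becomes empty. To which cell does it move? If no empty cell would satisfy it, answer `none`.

(1,4)

Vacating (5,2). Empty cells in order:
  (1,4): 3/3 same-type → satisfied — stop here.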